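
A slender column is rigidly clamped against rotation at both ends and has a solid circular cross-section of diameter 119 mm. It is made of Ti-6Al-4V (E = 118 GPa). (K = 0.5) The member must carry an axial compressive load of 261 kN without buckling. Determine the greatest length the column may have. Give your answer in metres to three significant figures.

I = πd⁴/64 = π×119⁴/64 = 9.844×10^6 mm⁴
I = 9.844×10^-6 m⁴
At the buckling limit P_cr = P = 2.610×10^5 N
From P_cr = π²EI/(K·L)²:  L = (1/K)·√(π²EI/P_cr) = (1/0.5)·√(π²×1.18×10^11×9.844×10^-6/2.610×10^5)
L = 13.3 m

L_max ≈ 13.3 m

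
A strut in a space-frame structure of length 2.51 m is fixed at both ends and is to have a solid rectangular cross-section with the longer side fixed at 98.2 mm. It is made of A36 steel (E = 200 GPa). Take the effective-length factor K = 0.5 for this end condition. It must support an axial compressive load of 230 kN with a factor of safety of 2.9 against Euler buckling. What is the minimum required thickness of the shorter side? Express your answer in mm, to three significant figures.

Required P_cr = n·P = 2.9 × 230 = 667.0 kN
L_e = K·L = 0.5 × 2.51 = 1.255 m
Required I = P_cr·L_e²/(π²E) = 6.670×10^5 × 1.255² / (π² × 2.00×10^11) = 5.322×10^-7 m⁴
I_req = 5.322×10^5 mm⁴
Rectangle, weak axis: I_min = h·b³/12 with h = 98.2 mm fixed  ⇒  b = (12I/h)^(1/3) = 40.2 mm

b ≈ 40.2 mm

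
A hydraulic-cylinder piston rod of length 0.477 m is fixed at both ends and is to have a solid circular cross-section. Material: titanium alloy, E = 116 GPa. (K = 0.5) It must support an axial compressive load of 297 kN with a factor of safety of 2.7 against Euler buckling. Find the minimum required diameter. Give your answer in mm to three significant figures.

d ≈ 30.0 mm

Required P_cr = n·P = 2.7 × 297 = 801.9 kN
L_e = K·L = 0.5 × 0.477 = 0.2385 m
Required I = P_cr·L_e²/(π²E) = 8.019×10^5 × 0.2385² / (π² × 1.16×10^11) = 3.984×10^-8 m⁴
I_req = 3.984×10^4 mm⁴
Solid circle: I = πd⁴/64  ⇒  d = (64I/π)^(1/4) = (64×3.984×10^4/π)^(1/4) = 30.0 mm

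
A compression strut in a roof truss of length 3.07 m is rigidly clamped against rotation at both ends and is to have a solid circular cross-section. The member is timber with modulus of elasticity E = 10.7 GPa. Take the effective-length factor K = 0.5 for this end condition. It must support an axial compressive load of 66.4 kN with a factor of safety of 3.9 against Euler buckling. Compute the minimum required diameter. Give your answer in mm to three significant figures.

d ≈ 104 mm

Required P_cr = n·P = 3.9 × 66.4 = 259.0 kN
L_e = K·L = 0.5 × 3.07 = 1.535 m
Required I = P_cr·L_e²/(π²E) = 2.590×10^5 × 1.535² / (π² × 1.07×10^10) = 5.778×10^-6 m⁴
I_req = 5.778×10^6 mm⁴
Solid circle: I = πd⁴/64  ⇒  d = (64I/π)^(1/4) = (64×5.778×10^6/π)^(1/4) = 104 mm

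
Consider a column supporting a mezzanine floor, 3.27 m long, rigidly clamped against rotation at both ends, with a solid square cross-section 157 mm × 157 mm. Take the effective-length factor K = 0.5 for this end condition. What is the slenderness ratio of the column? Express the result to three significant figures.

For a square r = a/√12 = 157/√12 = 45.32 mm
L_e = K·L = 0.5 × 3.27 m = 1.635 m = 1635.0 mm
λ = L_e / r_min = 1635.0 / 45.32 = 36.1

λ ≈ 36.1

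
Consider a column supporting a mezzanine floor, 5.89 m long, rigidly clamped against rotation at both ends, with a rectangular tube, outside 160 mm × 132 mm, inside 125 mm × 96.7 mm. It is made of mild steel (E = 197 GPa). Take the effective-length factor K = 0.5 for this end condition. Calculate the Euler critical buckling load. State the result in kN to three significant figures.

P_cr ≈ 4760 kN

Weak-axis I_min = (h_o·b_o³ − h_i·b_i³)/12 with b_o = 132, b_i = 96.70 mm (shorter outer/inner sides).
I_min = (160×132³ − 125.0×96.70³)/12 = 2.125×10^7 mm⁴
I = 2.125×10^7 mm⁴ = 2.125×10^-5 m⁴
Effective length L_e = K·L = 0.5 × 5.89 = 2.945 m
P_cr = π²EI / L_e² = π² × 197×10⁹ × 2.125×10^-5 / 2.945² = 4.763×10^6 N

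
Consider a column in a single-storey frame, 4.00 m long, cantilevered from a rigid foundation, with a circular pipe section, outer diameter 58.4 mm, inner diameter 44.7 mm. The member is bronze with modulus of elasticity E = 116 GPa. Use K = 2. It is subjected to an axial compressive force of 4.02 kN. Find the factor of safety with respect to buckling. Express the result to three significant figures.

d_o = 58.4 mm, d_i = 44.7 mm
I = π(d_o⁴ − d_i⁴)/64 = π(58.4⁴ − 44.70⁴)/64 = 3.750×10^5 mm⁴
I = 3.750×10^5 mm⁴ = 3.750×10^-7 m⁴
Effective length L_e = K·L = 2 × 4.00 = 8.000 m
P_cr = π²EI / L_e² = π² × 116×10⁹ × 3.750×10^-7 / 8.000² = 6.708×10^3 N
Factor of safety n = P_cr / P = 6.7084 / 4.02 = 1.67

n ≈ 1.67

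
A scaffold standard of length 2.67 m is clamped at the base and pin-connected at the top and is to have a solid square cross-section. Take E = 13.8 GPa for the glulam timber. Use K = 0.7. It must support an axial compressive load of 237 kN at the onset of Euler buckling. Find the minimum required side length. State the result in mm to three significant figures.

a ≈ 92.4 mm

L_e = K·L = 0.7 × 2.67 = 1.869 m
Required I = P_cr·L_e²/(π²E) = 2.370×10^5 × 1.869² / (π² × 1.38×10^10) = 6.078×10^-6 m⁴
I_req = 6.078×10^6 mm⁴
Solid square: I = a⁴/12  ⇒  a = (12I)^(1/4) = (12×6.078×10^6)^(1/4) = 92.4 mm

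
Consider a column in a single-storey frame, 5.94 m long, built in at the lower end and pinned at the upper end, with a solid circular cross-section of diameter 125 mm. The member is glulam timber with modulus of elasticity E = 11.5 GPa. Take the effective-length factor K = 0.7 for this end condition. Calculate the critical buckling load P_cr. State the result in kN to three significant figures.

I = πd⁴/64 = π×125⁴/64 = 1.198×10^7 mm⁴
I = 1.198×10^7 mm⁴ = 1.198×10^-5 m⁴
Effective length L_e = K·L = 0.7 × 5.94 = 4.158 m
P_cr = π²EI / L_e² = π² × 11.5×10⁹ × 1.198×10^-5 / 4.158² = 7.868×10^4 N

P_cr ≈ 78.7 kN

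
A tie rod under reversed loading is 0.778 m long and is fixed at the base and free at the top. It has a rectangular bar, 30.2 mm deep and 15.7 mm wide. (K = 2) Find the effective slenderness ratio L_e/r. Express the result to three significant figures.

For a rectangle r_min = b/√12 = 15.7/√12 = 4.532 mm
L_e = K·L = 2 × 0.778 m = 1.556 m = 1556.0 mm
λ = L_e / r_min = 1556.0 / 4.532 = 343

λ ≈ 343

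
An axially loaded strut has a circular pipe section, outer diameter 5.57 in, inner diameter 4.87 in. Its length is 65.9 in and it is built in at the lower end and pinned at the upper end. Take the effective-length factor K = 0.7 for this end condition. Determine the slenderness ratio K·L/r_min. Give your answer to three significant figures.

d_o = 5.57 in, d_i = 4.87 in
I = π(d_o⁴ − d_i⁴)/64 = π(5.57⁴ − 4.870⁴)/64 = 19.64 in⁴
A = 5.740 in²;  r_min = √(I/A) = √(19.64/5.740) = 1.850 in
L_e = K·L = 0.7 × 65.9 = 46.13 in
λ = L_e / r_min = 46.130 / 1.850 = 24.9

λ ≈ 24.9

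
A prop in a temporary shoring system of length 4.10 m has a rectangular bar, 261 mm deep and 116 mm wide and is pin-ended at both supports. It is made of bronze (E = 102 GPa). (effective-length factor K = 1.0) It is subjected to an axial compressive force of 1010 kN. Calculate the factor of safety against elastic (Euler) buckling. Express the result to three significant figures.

Buckling occurs about the weak axis: I_min = h·b³/12 with b = 116 mm (the shorter side).
I_min = 261×116³/12 = 3.395×10^7 mm⁴
I = 3.395×10^7 mm⁴ = 3.395×10^-5 m⁴
Effective length L_e = K·L = 1 × 4.10 = 4.100 m
P_cr = π²EI / L_e² = π² × 102×10⁹ × 3.395×10^-5 / 4.100² = 2.033×10^6 N
Factor of safety n = P_cr / P = 2033.1 / 1010 = 2.01

n ≈ 2.01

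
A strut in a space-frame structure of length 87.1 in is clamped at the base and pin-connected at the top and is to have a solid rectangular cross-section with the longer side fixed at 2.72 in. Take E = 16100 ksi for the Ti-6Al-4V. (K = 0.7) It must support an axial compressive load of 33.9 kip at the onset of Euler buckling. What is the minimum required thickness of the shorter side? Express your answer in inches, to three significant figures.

L_e = K·L = 0.7 × 87.1 = 60.97 in
Required I = P_cr·L_e²/(π²E) = 3.390×10^4 × 60.97² / (π² × 1.61×10^7) = 0.7931 in⁴
Rectangle, weak axis: I_min = h·b³/12 with h = 2.72 in fixed  ⇒  b = (12I/h)^(1/3) = 1.52 in

b ≈ 1.52 in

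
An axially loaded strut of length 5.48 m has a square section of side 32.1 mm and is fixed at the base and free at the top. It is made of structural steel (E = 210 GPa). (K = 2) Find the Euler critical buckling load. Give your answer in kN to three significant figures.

I = a⁴/12 = 32.1⁴/12 = 8.848×10^4 mm⁴
I = 8.848×10^4 mm⁴ = 8.848×10^-8 m⁴
Effective length L_e = K·L = 2 × 5.48 = 10.96 m
P_cr = π²EI / L_e² = π² × 210×10⁹ × 8.848×10^-8 / 10.96² = 1.527×10^3 N

P_cr ≈ 1.53 kN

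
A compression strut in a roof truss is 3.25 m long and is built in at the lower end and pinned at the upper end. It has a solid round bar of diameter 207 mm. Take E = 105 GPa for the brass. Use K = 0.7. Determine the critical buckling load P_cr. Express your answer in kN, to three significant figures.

I = πd⁴/64 = π×207⁴/64 = 9.013×10^7 mm⁴
I = 9.013×10^7 mm⁴ = 9.013×10^-5 m⁴
Effective length L_e = K·L = 0.7 × 3.25 = 2.275 m
P_cr = π²EI / L_e² = π² × 105×10⁹ × 9.013×10^-5 / 2.275² = 1.805×10^7 N

P_cr ≈ 18000 kN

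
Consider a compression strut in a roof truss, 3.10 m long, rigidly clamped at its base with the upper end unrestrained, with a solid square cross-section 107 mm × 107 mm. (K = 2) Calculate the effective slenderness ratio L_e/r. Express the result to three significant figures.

λ ≈ 201

For a square r = a/√12 = 107/√12 = 30.89 mm
L_e = K·L = 2 × 3.10 m = 6.200 m = 6200.0 mm
λ = L_e / r_min = 6200.0 / 30.89 = 201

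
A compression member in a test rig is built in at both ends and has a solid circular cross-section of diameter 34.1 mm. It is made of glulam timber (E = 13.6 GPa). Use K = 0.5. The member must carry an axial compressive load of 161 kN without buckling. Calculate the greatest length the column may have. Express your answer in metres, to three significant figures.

I = πd⁴/64 = π×34.1⁴/64 = 6.637×10^4 mm⁴
I = 6.637×10^-8 m⁴
At the buckling limit P_cr = P = 1.610×10^5 N
From P_cr = π²EI/(K·L)²:  L = (1/K)·√(π²EI/P_cr) = (1/0.5)·√(π²×1.36×10^10×6.637×10^-8/1.610×10^5)
L = 0.470 m

L_max ≈ 0.470 m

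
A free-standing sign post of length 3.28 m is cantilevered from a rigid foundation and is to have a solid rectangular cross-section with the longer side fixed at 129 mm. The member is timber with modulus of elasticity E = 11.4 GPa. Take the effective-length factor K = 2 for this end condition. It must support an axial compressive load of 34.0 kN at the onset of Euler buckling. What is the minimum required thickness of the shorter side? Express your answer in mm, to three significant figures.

L_e = K·L = 2 × 3.28 = 6.560 m
Required I = P_cr·L_e²/(π²E) = 3.400×10^4 × 6.560² / (π² × 1.14×10^10) = 1.300×10^-5 m⁴
I_req = 1.300×10^7 mm⁴
Rectangle, weak axis: I_min = h·b³/12 with h = 129 mm fixed  ⇒  b = (12I/h)^(1/3) = 107 mm

b ≈ 107 mm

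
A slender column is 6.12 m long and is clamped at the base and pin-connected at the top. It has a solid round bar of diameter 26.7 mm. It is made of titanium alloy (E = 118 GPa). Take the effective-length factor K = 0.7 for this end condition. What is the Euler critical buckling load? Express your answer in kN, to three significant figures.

I = πd⁴/64 = π×26.7⁴/64 = 2.495×10^4 mm⁴
I = 2.495×10^4 mm⁴ = 2.495×10^-8 m⁴
Effective length L_e = K·L = 0.7 × 6.12 = 4.284 m
P_cr = π²EI / L_e² = π² × 118×10⁹ × 2.495×10^-8 / 4.284² = 1.583×10^3 N

P_cr ≈ 1.58 kN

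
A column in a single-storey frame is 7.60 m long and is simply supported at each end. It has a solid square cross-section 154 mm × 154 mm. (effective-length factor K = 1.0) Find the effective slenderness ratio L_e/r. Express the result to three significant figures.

For a square r = a/√12 = 154/√12 = 44.46 mm
L_e = K·L = 1 × 7.60 m = 7.600 m = 7600.0 mm
λ = L_e / r_min = 7600.0 / 44.46 = 171

λ ≈ 171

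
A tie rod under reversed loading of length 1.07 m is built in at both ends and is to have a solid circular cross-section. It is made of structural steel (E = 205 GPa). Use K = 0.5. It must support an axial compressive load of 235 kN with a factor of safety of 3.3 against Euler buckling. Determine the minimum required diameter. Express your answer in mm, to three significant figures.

d ≈ 38.7 mm

Required P_cr = n·P = 3.3 × 235 = 775.5 kN
L_e = K·L = 0.5 × 1.07 = 0.5350 m
Required I = P_cr·L_e²/(π²E) = 7.755×10^5 × 0.5350² / (π² × 2.05×10^11) = 1.097×10^-7 m⁴
I_req = 1.097×10^5 mm⁴
Solid circle: I = πd⁴/64  ⇒  d = (64I/π)^(1/4) = (64×1.097×10^5/π)^(1/4) = 38.7 mm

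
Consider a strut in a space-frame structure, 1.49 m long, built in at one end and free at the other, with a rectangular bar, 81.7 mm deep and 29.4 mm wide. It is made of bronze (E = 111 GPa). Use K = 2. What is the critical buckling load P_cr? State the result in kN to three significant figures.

P_cr ≈ 21.3 kN

Buckling occurs about the weak axis: I_min = h·b³/12 with b = 29.4 mm (the shorter side).
I_min = 81.7×29.4³/12 = 1.730×10^5 mm⁴
I = 1.730×10^5 mm⁴ = 1.730×10^-7 m⁴
Effective length L_e = K·L = 2 × 1.49 = 2.980 m
P_cr = π²EI / L_e² = π² × 111×10⁹ × 1.730×10^-7 / 2.980² = 2.134×10^4 N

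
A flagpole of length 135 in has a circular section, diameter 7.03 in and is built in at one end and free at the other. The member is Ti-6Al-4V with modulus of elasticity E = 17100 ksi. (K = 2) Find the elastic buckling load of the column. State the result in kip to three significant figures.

P_cr ≈ 278 kip

I = πd⁴/64 = π×7.03⁴/64 = 119.9 in⁴
Effective length L_e = K·L = 2 × 135 = 270.0 in
P_cr = π²EI / L_e² = π² × 17100×10³ × 119.9 / 270.0² = 2.776×10^5 lb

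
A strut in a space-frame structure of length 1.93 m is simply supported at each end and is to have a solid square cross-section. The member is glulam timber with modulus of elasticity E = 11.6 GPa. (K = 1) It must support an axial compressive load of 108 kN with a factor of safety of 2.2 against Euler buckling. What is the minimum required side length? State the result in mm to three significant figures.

Required P_cr = n·P = 2.2 × 108 = 237.6 kN
L_e = K·L = 1 × 1.93 = 1.930 m
Required I = P_cr·L_e²/(π²E) = 2.376×10^5 × 1.930² / (π² × 1.16×10^10) = 7.730×10^-6 m⁴
I_req = 7.730×10^6 mm⁴
Solid square: I = a⁴/12  ⇒  a = (12I)^(1/4) = (12×7.730×10^6)^(1/4) = 98.1 mm

a ≈ 98.1 mm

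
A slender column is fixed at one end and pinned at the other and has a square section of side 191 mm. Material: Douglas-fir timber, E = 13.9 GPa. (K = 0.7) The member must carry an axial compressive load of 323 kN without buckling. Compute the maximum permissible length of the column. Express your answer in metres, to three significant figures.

I = a⁴/12 = 191⁴/12 = 1.109×10^8 mm⁴
I = 1.109×10^-4 m⁴
At the buckling limit P_cr = P = 3.230×10^5 N
From P_cr = π²EI/(K·L)²:  L = (1/K)·√(π²EI/P_cr) = (1/0.7)·√(π²×1.39×10^10×1.109×10^-4/3.230×10^5)
L = 9.80 m

L_max ≈ 9.80 m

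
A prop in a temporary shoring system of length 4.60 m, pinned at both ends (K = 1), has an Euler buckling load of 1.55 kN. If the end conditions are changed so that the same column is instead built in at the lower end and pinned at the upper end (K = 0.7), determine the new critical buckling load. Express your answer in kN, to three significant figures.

P_cr ≈ 3.16 kN

P_cr ∝ 1/K², so P_cr,new = P_cr,old × (K_old/K_new)² = 1.55 × (1/0.7)²
= 1.55 × 2.041 = 3.16 kN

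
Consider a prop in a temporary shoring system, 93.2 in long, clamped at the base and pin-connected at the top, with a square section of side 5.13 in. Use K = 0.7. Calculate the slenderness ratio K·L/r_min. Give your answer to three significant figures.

λ ≈ 44.1

I = a⁴/12 = 5.13⁴/12 = 57.71 in⁴
A = 26.32 in²;  r_min = √(I/A) = √(57.71/26.32) = 1.481 in
L_e = K·L = 0.7 × 93.2 = 65.24 in
λ = L_e / r_min = 65.240 / 1.481 = 44.1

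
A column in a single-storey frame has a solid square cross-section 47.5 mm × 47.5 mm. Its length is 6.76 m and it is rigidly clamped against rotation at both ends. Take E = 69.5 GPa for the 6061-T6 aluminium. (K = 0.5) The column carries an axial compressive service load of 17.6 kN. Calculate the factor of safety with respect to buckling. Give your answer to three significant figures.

n ≈ 1.45

I = a⁴/12 = 47.5⁴/12 = 4.242×10^5 mm⁴
I = 4.242×10^5 mm⁴ = 4.242×10^-7 m⁴
Effective length L_e = K·L = 0.5 × 6.76 = 3.380 m
P_cr = π²EI / L_e² = π² × 69.5×10⁹ × 4.242×10^-7 / 3.380² = 2.547×10^4 N
Factor of safety n = P_cr / P = 25.471 / 17.6 = 1.45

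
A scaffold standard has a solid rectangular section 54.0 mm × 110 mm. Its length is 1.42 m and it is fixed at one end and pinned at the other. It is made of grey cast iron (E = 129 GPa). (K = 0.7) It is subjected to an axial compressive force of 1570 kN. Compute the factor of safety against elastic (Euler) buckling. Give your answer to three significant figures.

n ≈ 1.18

Buckling occurs about the weak axis: I_min = h·b³/12 with b = 54.0 mm (the shorter side).
I_min = 110×54.0³/12 = 1.443×10^6 mm⁴
I = 1.443×10^6 mm⁴ = 1.443×10^-6 m⁴
Effective length L_e = K·L = 0.7 × 1.42 = 0.9940 m
P_cr = π²EI / L_e² = π² × 129×10⁹ × 1.443×10^-6 / 0.9940² = 1.860×10^6 N
Factor of safety n = P_cr / P = 1860.0 / 1570 = 1.18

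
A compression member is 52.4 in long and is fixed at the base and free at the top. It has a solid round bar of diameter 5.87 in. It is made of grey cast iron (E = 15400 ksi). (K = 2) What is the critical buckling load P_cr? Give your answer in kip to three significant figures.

I = πd⁴/64 = π×5.87⁴/64 = 58.28 in⁴
Effective length L_e = K·L = 2 × 52.4 = 104.8 in
P_cr = π²EI / L_e² = π² × 15400×10³ × 58.28 / 104.8² = 8.065×10^5 lb

P_cr ≈ 807 kip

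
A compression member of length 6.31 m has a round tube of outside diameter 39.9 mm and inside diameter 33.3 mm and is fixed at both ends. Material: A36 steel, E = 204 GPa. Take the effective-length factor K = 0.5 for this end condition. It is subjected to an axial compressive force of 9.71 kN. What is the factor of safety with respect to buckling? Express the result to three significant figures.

n ≈ 1.33

d_o = 39.9 mm, d_i = 33.3 mm
I = π(d_o⁴ − d_i⁴)/64 = π(39.9⁴ − 33.30⁴)/64 = 6.405×10^4 mm⁴
I = 6.405×10^4 mm⁴ = 6.405×10^-8 m⁴
Effective length L_e = K·L = 0.5 × 6.31 = 3.155 m
P_cr = π²EI / L_e² = π² × 204×10⁹ × 6.405×10^-8 / 3.155² = 1.296×10^4 N
Factor of safety n = P_cr / P = 12.956 / 9.71 = 1.33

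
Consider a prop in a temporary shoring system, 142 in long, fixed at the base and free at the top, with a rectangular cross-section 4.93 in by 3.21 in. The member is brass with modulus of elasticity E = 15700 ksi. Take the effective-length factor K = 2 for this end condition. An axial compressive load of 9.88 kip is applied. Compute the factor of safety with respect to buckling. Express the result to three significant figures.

Buckling occurs about the weak axis: I_min = h·b³/12 with b = 3.21 in (the shorter side).
I_min = 4.93×3.21³/12 = 13.59 in⁴
Effective length L_e = K·L = 2 × 142 = 284.0 in
P_cr = π²EI / L_e² = π² × 15700×10³ × 13.59 / 284.0² = 2.611×10^4 lb
Factor of safety n = P_cr / P = 26.106 / 9.88 = 2.64

n ≈ 2.64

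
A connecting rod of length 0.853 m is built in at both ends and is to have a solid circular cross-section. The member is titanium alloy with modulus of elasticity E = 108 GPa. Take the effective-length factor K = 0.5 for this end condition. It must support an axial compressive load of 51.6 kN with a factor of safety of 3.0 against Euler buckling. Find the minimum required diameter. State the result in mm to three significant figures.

d ≈ 27.1 mm

Required P_cr = n·P = 3.0 × 51.6 = 154.8 kN
L_e = K·L = 0.5 × 0.853 = 0.4265 m
Required I = P_cr·L_e²/(π²E) = 1.548×10^5 × 0.4265² / (π² × 1.08×10^11) = 2.642×10^-8 m⁴
I_req = 2.642×10^4 mm⁴
Solid circle: I = πd⁴/64  ⇒  d = (64I/π)^(1/4) = (64×2.642×10^4/π)^(1/4) = 27.1 mm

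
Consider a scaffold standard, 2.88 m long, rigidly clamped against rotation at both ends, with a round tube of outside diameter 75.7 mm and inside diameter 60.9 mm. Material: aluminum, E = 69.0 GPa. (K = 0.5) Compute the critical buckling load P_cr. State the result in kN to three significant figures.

d_o = 75.7 mm, d_i = 60.9 mm
I = π(d_o⁴ − d_i⁴)/64 = π(75.7⁴ − 60.90⁴)/64 = 9.367×10^5 mm⁴
I = 9.367×10^5 mm⁴ = 9.367×10^-7 m⁴
Effective length L_e = K·L = 0.5 × 2.88 = 1.440 m
P_cr = π²EI / L_e² = π² × 69.0×10⁹ × 9.367×10^-7 / 1.440² = 3.076×10^5 N

P_cr ≈ 308 kN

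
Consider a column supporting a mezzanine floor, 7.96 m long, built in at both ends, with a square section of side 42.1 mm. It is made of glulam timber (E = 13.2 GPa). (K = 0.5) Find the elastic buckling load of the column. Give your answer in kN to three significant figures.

P_cr ≈ 2.15 kN

I = a⁴/12 = 42.1⁴/12 = 2.618×10^5 mm⁴
I = 2.618×10^5 mm⁴ = 2.618×10^-7 m⁴
Effective length L_e = K·L = 0.5 × 7.96 = 3.980 m
P_cr = π²EI / L_e² = π² × 13.2×10⁹ × 2.618×10^-7 / 3.980² = 2.153×10^3 N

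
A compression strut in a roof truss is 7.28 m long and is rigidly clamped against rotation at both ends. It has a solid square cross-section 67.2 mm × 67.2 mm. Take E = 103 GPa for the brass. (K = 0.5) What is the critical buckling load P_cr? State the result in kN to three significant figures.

I = a⁴/12 = 67.2⁴/12 = 1.699×10^6 mm⁴
I = 1.699×10^6 mm⁴ = 1.699×10^-6 m⁴
Effective length L_e = K·L = 0.5 × 7.28 = 3.640 m
P_cr = π²EI / L_e² = π² × 103×10⁹ × 1.699×10^-6 / 3.640² = 1.304×10^5 N

P_cr ≈ 130 kN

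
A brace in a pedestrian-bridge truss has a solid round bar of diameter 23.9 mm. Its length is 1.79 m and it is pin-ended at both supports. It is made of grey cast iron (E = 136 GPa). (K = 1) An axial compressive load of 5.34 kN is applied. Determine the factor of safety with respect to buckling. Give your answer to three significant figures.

I = πd⁴/64 = π×23.9⁴/64 = 1.602×10^4 mm⁴
I = 1.602×10^4 mm⁴ = 1.602×10^-8 m⁴
Effective length L_e = K·L = 1 × 1.79 = 1.790 m
P_cr = π²EI / L_e² = π² × 136×10⁹ × 1.602×10^-8 / 1.790² = 6.710×10^3 N
Factor of safety n = P_cr / P = 6.7096 / 5.34 = 1.26

n ≈ 1.26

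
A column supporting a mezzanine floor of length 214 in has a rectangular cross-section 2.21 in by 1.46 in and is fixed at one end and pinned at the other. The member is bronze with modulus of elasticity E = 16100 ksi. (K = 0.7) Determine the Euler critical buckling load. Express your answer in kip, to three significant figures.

P_cr ≈ 4.06 kip

Buckling occurs about the weak axis: I_min = h·b³/12 with b = 1.46 in (the shorter side).
I_min = 2.21×1.46³/12 = 0.5732 in⁴
Effective length L_e = K·L = 0.7 × 214 = 149.8 in
P_cr = π²EI / L_e² = π² × 16100×10³ × 0.5732 / 149.8² = 4.059×10^3 lb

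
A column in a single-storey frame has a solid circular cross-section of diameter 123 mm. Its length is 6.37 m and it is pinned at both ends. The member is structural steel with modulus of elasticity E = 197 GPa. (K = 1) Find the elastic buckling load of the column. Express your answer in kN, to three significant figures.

P_cr ≈ 538 kN

I = πd⁴/64 = π×123⁴/64 = 1.124×10^7 mm⁴
I = 1.124×10^7 mm⁴ = 1.124×10^-5 m⁴
Effective length L_e = K·L = 1 × 6.37 = 6.370 m
P_cr = π²EI / L_e² = π² × 197×10⁹ × 1.124×10^-5 / 6.370² = 5.384×10^5 N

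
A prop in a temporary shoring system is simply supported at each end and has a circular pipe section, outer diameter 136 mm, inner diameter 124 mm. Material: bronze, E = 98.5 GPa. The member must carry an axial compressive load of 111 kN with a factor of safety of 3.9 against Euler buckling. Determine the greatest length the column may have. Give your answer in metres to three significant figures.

d_o = 136 mm, d_i = 124 mm
I = π(d_o⁴ − d_i⁴)/64 = π(136⁴ − 124.0⁴)/64 = 5.188×10^6 mm⁴
I = 5.188×10^-6 m⁴
Required critical load P_cr = n·P = 3.9 × 111 = 432.9 kN = 4.329×10^5 N
From P_cr = π²EI/(K·L)²:  L = (1/K)·√(π²EI/P_cr) = (1/1)·√(π²×9.85×10^10×5.188×10^-6/4.329×10^5)
L = 3.41 m

L_max ≈ 3.41 m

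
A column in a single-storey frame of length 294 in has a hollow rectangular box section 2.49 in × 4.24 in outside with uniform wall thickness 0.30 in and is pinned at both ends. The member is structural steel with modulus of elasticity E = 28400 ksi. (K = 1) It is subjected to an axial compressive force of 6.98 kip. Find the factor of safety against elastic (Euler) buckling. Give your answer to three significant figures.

Inner dimensions: h_i = 4.24 − 2×0.30 = 3.640 in, b_i = 2.49 − 2×0.30 = 1.890 in
Weak-axis I_min = (h_o·b_o³ − h_i·b_i³)/12 with b_o = 2.49, b_i = 1.890 in (shorter outer/inner sides).
I_min = (4.24×2.49³ − 3.640×1.890³)/12 = 3.407 in⁴
Effective length L_e = K·L = 1 × 294 = 294.0 in
P_cr = π²EI / L_e² = π² × 28400×10³ × 3.407 / 294.0² = 1.105×10^4 lb
Factor of safety n = P_cr / P = 11.048 / 6.98 = 1.58

n ≈ 1.58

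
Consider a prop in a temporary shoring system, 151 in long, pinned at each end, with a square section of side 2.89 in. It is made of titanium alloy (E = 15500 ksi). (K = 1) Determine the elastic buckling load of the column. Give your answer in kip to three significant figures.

P_cr ≈ 39.0 kip

I = a⁴/12 = 2.89⁴/12 = 5.813 in⁴
Effective length L_e = K·L = 1 × 151 = 151.0 in
P_cr = π²EI / L_e² = π² × 15500×10³ × 5.813 / 151.0² = 3.900×10^4 lb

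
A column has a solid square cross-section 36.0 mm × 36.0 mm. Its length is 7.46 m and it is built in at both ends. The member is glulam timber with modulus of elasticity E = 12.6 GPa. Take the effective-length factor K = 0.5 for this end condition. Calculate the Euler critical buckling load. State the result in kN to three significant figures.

P_cr ≈ 1.25 kN

I = a⁴/12 = 36.0⁴/12 = 1.400×10^5 mm⁴
I = 1.400×10^5 mm⁴ = 1.400×10^-7 m⁴
Effective length L_e = K·L = 0.5 × 7.46 = 3.730 m
P_cr = π²EI / L_e² = π² × 12.6×10⁹ × 1.400×10^-7 / 3.730² = 1.251×10^3 N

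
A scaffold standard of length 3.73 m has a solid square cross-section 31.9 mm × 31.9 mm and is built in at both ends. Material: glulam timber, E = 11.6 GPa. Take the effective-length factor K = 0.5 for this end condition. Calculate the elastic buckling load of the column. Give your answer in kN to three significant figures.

I = a⁴/12 = 31.9⁴/12 = 8.629×10^4 mm⁴
I = 8.629×10^4 mm⁴ = 8.629×10^-8 m⁴
Effective length L_e = K·L = 0.5 × 3.73 = 1.865 m
P_cr = π²EI / L_e² = π² × 11.6×10⁹ × 8.629×10^-8 / 1.865² = 2.840×10^3 N

P_cr ≈ 2.84 kN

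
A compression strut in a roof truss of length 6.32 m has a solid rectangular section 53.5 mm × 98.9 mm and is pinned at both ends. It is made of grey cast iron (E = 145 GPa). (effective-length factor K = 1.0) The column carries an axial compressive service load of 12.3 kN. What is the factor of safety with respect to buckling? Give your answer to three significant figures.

Buckling occurs about the weak axis: I_min = h·b³/12 with b = 53.5 mm (the shorter side).
I_min = 98.9×53.5³/12 = 1.262×10^6 mm⁴
I = 1.262×10^6 mm⁴ = 1.262×10^-6 m⁴
Effective length L_e = K·L = 1 × 6.32 = 6.320 m
P_cr = π²EI / L_e² = π² × 145×10⁹ × 1.262×10^-6 / 6.320² = 4.522×10^4 N
Factor of safety n = P_cr / P = 45.218 / 12.3 = 3.68

n ≈ 3.68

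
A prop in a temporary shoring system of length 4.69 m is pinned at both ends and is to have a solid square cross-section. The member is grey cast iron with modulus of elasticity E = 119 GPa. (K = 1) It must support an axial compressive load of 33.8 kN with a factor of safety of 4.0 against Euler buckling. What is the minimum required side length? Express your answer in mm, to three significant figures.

a ≈ 74.2 mm

Required P_cr = n·P = 4.0 × 33.8 = 135.2 kN
L_e = K·L = 1 × 4.69 = 4.690 m
Required I = P_cr·L_e²/(π²E) = 1.352×10^5 × 4.690² / (π² × 1.19×10^11) = 2.532×10^-6 m⁴
I_req = 2.532×10^6 mm⁴
Solid square: I = a⁴/12  ⇒  a = (12I)^(1/4) = (12×2.532×10^6)^(1/4) = 74.2 mm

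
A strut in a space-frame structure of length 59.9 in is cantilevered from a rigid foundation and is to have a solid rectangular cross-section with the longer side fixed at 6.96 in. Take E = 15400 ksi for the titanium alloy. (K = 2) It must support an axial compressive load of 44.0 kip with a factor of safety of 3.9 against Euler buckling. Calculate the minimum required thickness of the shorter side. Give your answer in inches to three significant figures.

Required P_cr = n·P = 3.9 × 44.0 = 171.6 kip
L_e = K·L = 2 × 59.9 = 119.8 in
Required I = P_cr·L_e²/(π²E) = 1.716×10^5 × 119.8² / (π² × 1.54×10^7) = 16.20 in⁴
Rectangle, weak axis: I_min = h·b³/12 with h = 6.96 in fixed  ⇒  b = (12I/h)^(1/3) = 3.03 in

b ≈ 3.03 in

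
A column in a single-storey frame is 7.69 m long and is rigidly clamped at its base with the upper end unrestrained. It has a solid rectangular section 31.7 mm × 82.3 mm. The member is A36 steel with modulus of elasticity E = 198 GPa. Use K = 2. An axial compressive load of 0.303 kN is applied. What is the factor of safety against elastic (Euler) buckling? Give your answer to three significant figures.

n ≈ 5.96

Buckling occurs about the weak axis: I_min = h·b³/12 with b = 31.7 mm (the shorter side).
I_min = 82.3×31.7³/12 = 2.185×10^5 mm⁴
I = 2.185×10^5 mm⁴ = 2.185×10^-7 m⁴
Effective length L_e = K·L = 2 × 7.69 = 15.38 m
P_cr = π²EI / L_e² = π² × 198×10⁹ × 2.185×10^-7 / 15.38² = 1.805×10^3 N
Factor of safety n = P_cr / P = 1.8049 / 0.303 = 5.96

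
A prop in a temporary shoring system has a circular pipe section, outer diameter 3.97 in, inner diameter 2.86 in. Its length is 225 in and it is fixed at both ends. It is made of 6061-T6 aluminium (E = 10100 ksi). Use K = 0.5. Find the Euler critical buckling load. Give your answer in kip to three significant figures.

d_o = 3.97 in, d_i = 2.86 in
I = π(d_o⁴ − d_i⁴)/64 = π(3.97⁴ − 2.860⁴)/64 = 8.909 in⁴
Effective length L_e = K·L = 0.5 × 225 = 112.5 in
P_cr = π²EI / L_e² = π² × 10100×10³ × 8.909 / 112.5² = 7.017×10^4 lb

P_cr ≈ 70.2 kip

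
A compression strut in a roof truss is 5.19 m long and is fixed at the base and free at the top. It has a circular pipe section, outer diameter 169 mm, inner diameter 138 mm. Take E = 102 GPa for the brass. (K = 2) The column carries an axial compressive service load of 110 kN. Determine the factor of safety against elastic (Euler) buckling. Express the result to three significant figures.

n ≈ 1.89

d_o = 169 mm, d_i = 138 mm
I = π(d_o⁴ − d_i⁴)/64 = π(169⁴ − 138.0⁴)/64 = 2.224×10^7 mm⁴
I = 2.224×10^7 mm⁴ = 2.224×10^-5 m⁴
Effective length L_e = K·L = 2 × 5.19 = 10.38 m
P_cr = π²EI / L_e² = π² × 102×10⁹ × 2.224×10^-5 / 10.38² = 2.078×10^5 N
Factor of safety n = P_cr / P = 207.79 / 110 = 1.89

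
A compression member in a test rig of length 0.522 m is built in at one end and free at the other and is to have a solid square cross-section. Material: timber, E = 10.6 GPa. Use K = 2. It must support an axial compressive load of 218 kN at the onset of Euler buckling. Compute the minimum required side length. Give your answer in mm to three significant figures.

a ≈ 72.3 mm

L_e = K·L = 2 × 0.522 = 1.044 m
Required I = P_cr·L_e²/(π²E) = 2.180×10^5 × 1.044² / (π² × 1.06×10^10) = 2.271×10^-6 m⁴
I_req = 2.271×10^6 mm⁴
Solid square: I = a⁴/12  ⇒  a = (12I)^(1/4) = (12×2.271×10^6)^(1/4) = 72.3 mm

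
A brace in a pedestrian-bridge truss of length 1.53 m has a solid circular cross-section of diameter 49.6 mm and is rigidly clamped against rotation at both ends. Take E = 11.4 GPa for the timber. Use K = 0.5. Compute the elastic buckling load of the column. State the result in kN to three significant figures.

P_cr ≈ 57.1 kN

I = πd⁴/64 = π×49.6⁴/64 = 2.971×10^5 mm⁴
I = 2.971×10^5 mm⁴ = 2.971×10^-7 m⁴
Effective length L_e = K·L = 0.5 × 1.53 = 0.7650 m
P_cr = π²EI / L_e² = π² × 11.4×10⁹ × 2.971×10^-7 / 0.7650² = 5.712×10^4 N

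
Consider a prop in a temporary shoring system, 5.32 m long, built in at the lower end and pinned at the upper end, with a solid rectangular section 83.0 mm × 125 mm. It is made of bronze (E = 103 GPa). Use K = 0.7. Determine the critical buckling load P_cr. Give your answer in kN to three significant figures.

P_cr ≈ 437 kN

Buckling occurs about the weak axis: I_min = h·b³/12 with b = 83.0 mm (the shorter side).
I_min = 125×83.0³/12 = 5.956×10^6 mm⁴
I = 5.956×10^6 mm⁴ = 5.956×10^-6 m⁴
Effective length L_e = K·L = 0.7 × 5.32 = 3.724 m
P_cr = π²EI / L_e² = π² × 103×10⁹ × 5.956×10^-6 / 3.724² = 4.366×10^5 N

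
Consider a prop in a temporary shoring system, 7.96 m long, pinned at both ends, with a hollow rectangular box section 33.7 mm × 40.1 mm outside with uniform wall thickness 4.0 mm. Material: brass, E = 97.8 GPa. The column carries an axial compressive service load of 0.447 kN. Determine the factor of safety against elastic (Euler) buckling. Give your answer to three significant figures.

n ≈ 2.81

Inner dimensions: h_i = 40.1 − 2×4.0 = 32.10 mm, b_i = 33.7 − 2×4.0 = 25.70 mm
Weak-axis I_min = (h_o·b_o³ − h_i·b_i³)/12 with b_o = 33.7, b_i = 25.70 mm (shorter outer/inner sides).
I_min = (40.1×33.7³ − 32.10×25.70³)/12 = 8.249×10^4 mm⁴
I = 8.249×10^4 mm⁴ = 8.249×10^-8 m⁴
Effective length L_e = K·L = 1 × 7.96 = 7.960 m
P_cr = π²EI / L_e² = π² × 97.8×10⁹ × 8.249×10^-8 / 7.960² = 1.257×10^3 N
Factor of safety n = P_cr / P = 1.2566 / 0.447 = 2.81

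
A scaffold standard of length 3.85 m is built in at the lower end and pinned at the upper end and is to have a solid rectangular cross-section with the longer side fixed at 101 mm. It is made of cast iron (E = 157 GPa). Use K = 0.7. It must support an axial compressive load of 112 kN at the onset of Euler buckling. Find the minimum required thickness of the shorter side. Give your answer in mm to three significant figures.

b ≈ 39.7 mm

L_e = K·L = 0.7 × 3.85 = 2.695 m
Required I = P_cr·L_e²/(π²E) = 1.120×10^5 × 2.695² / (π² × 1.57×10^11) = 5.250×10^-7 m⁴
I_req = 5.250×10^5 mm⁴
Rectangle, weak axis: I_min = h·b³/12 with h = 101 mm fixed  ⇒  b = (12I/h)^(1/3) = 39.7 mm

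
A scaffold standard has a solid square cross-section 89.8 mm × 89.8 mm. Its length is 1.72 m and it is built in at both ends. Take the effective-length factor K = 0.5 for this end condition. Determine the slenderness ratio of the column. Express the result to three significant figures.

For a square r = a/√12 = 89.8/√12 = 25.92 mm
L_e = K·L = 0.5 × 1.72 m = 0.8600 m = 860.00 mm
λ = L_e / r_min = 860.00 / 25.92 = 33.2

λ ≈ 33.2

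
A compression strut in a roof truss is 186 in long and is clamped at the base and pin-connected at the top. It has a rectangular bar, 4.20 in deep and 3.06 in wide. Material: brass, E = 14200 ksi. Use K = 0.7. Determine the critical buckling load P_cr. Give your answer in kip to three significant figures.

P_cr ≈ 82.9 kip

Buckling occurs about the weak axis: I_min = h·b³/12 with b = 3.06 in (the shorter side).
I_min = 4.20×3.06³/12 = 10.03 in⁴
Effective length L_e = K·L = 0.7 × 186 = 130.2 in
P_cr = π²EI / L_e² = π² × 14200×10³ × 10.03 / 130.2² = 8.291×10^4 lb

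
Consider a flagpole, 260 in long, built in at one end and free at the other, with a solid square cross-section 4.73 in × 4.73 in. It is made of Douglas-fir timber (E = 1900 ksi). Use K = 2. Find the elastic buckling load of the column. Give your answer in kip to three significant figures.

I = a⁴/12 = 4.73⁴/12 = 41.71 in⁴
Effective length L_e = K·L = 2 × 260 = 520.0 in
P_cr = π²EI / L_e² = π² × 1900×10³ × 41.71 / 520.0² = 2.893×10^3 lb

P_cr ≈ 2.89 kip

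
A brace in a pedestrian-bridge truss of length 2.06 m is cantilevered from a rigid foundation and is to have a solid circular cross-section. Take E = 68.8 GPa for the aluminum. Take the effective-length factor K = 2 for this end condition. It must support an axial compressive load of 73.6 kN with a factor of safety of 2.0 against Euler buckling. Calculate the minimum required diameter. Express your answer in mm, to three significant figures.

d ≈ 93.0 mm

Required P_cr = n·P = 2.0 × 73.6 = 147.2 kN
L_e = K·L = 2 × 2.06 = 4.120 m
Required I = P_cr·L_e²/(π²E) = 1.472×10^5 × 4.120² / (π² × 6.88×10^10) = 3.680×10^-6 m⁴
I_req = 3.680×10^6 mm⁴
Solid circle: I = πd⁴/64  ⇒  d = (64I/π)^(1/4) = (64×3.680×10^6/π)^(1/4) = 93.0 mm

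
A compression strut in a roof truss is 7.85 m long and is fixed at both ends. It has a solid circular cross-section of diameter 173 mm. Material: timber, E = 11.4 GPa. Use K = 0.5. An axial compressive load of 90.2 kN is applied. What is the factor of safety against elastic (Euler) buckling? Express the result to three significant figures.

n ≈ 3.56

I = πd⁴/64 = π×173⁴/64 = 4.397×10^7 mm⁴
I = 4.397×10^7 mm⁴ = 4.397×10^-5 m⁴
Effective length L_e = K·L = 0.5 × 7.85 = 3.925 m
P_cr = π²EI / L_e² = π² × 11.4×10⁹ × 4.397×10^-5 / 3.925² = 3.211×10^5 N
Factor of safety n = P_cr / P = 321.13 / 90.2 = 3.56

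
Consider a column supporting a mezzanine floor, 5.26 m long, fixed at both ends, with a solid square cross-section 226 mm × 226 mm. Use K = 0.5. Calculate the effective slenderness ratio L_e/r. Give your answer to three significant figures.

For a square r = a/√12 = 226/√12 = 65.24 mm
L_e = K·L = 0.5 × 5.26 m = 2.630 m = 2630.0 mm
λ = L_e / r_min = 2630.0 / 65.24 = 40.3

λ ≈ 40.3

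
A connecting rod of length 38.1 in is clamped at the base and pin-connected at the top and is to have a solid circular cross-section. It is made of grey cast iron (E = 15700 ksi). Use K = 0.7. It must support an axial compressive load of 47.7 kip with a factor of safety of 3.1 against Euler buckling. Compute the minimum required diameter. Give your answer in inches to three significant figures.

Required P_cr = n·P = 3.1 × 47.7 = 147.9 kip
L_e = K·L = 0.7 × 38.1 = 26.67 in
Required I = P_cr·L_e²/(π²E) = 1.479×10^5 × 26.67² / (π² × 1.57×10^7) = 0.6788 in⁴
Solid circle: I = πd⁴/64  ⇒  d = (64I/π)^(1/4) = (64×0.6788/π)^(1/4) = 1.93 in

d ≈ 1.93 in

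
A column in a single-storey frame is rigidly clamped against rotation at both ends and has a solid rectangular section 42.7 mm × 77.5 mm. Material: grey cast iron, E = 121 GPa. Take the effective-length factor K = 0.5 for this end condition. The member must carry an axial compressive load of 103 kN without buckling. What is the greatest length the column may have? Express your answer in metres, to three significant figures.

L_max ≈ 4.83 m

Buckling occurs about the weak axis: I_min = h·b³/12 with b = 42.7 mm (the shorter side).
I_min = 77.5×42.7³/12 = 5.028×10^5 mm⁴
I = 5.028×10^-7 m⁴
At the buckling limit P_cr = P = 1.030×10^5 N
From P_cr = π²EI/(K·L)²:  L = (1/K)·√(π²EI/P_cr) = (1/0.5)·√(π²×1.21×10^11×5.028×10^-7/1.030×10^5)
L = 4.83 m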